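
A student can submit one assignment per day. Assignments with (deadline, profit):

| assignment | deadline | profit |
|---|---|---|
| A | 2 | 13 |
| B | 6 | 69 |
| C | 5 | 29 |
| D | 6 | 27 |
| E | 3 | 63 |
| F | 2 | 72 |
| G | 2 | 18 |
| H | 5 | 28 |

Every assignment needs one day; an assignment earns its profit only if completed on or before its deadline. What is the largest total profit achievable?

Profit order: F=72 B=69 E=63 C=29 H=28 D=27 G=18 A=13
Assign: F→slot 2, B→slot 6, E→slot 3, C→slot 5, H→slot 4, D→slot 1, G skipped, A skipped.
Slots: [1:D] [2:F] [3:E] [4:H] [5:C] [6:B]
Profit = 27 + 72 + 63 + 28 + 29 + 69 = 288

288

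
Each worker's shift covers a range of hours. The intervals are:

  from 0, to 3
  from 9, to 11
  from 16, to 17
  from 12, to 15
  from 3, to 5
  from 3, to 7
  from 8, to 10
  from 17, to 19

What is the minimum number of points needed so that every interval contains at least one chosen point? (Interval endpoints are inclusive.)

Process intervals by earliest right end; each time one isn't hit yet, stab at its right endpoint.
Sorted: [0,3] [3,5] [3,7] [8,10] [9,11] [12,15] [16,17] [17,19]
{[0,3],[3,5],[3,7]} hit by 3; {[8,10],[9,11]} hit by 10; {[12,15]} hit by 15; {[16,17],[17,19]} hit by 17.
Points: 3, 10, 15, 17 (4 total).

4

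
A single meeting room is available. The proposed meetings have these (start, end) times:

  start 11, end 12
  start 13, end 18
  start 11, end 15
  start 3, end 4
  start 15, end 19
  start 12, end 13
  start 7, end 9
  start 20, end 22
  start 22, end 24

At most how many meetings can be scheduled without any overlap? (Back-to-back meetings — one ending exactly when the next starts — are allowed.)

By end time: (3,4), (7,9), (11,12), (12,13), (11,15), (13,18), (15,19), (20,22), (22,24).
Pick (3,4); next start ≥ 4 → (7,9); next start ≥ 9 → (11,12); next start ≥ 12 → (12,13); next start ≥ 13 → (13,18); next start ≥ 18 → (20,22); next start ≥ 22 → (22,24).
Selected 7 meetings.

7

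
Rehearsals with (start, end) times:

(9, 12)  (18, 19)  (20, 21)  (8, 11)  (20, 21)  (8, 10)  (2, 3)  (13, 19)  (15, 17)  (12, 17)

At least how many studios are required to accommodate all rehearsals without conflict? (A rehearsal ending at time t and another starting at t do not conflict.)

3

Events (time:±→running): 2:+→1 3:-→0 8:+→1 8:+→2 9:+→3 … peak 3.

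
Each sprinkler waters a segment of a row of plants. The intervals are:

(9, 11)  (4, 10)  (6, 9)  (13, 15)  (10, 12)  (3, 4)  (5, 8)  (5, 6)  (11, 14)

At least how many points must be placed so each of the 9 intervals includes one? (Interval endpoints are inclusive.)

Sorted: [3,4] [5,6] [5,8] [6,9] [4,10] [9,11] [10,12] [11,14] [13,15]
{[3,4]} hit by 4; {[5,6],[5,8],[6,9],[4,10]} hit by 6; {[9,11],[10,12],[11,14]} hit by 11; {[13,15]} hit by 15.
Points: 4, 6, 11, 15 (4 total).

4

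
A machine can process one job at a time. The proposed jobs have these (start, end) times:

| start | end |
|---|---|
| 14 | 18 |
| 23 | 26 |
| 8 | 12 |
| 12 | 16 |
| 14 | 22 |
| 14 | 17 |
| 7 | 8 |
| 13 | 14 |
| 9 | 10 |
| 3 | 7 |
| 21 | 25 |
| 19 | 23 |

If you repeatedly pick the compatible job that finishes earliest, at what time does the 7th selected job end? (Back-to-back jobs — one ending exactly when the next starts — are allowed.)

26

Greedy by earliest finish: after sorting by end time, pick each interval compatible with the last pick.
By end time: (3,7), (7,8), (9,10), (8,12), (13,14), (12,16), (14,17), (14,18), (14,22), (19,23), (21,25), (23,26).
Pick (3,7); next start ≥ 7 → (7,8); next start ≥ 8 → (9,10); next start ≥ 10 → (13,14); next start ≥ 14 → (14,17); next start ≥ 17 → (19,23); next start ≥ 23 → (23,26).
Selected: (3,7) (7,8) (9,10) (13,14) (14,17) (19,23) (23,26)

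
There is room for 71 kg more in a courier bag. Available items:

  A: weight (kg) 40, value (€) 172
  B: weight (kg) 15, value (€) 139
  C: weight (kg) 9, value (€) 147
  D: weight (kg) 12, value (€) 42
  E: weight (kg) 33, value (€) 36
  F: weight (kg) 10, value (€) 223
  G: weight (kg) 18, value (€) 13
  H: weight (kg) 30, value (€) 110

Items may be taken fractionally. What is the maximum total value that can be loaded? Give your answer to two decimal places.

Ratios (sorted): F 22.30, C 16.33, B 9.27, A 4.30, H 3.67, D 3.50, E 1.09, G 0.72
take F (10 @ 223); take C (9 @ 147); take B (15 @ 139); take 37/40 of A → 159.10. Capacity used 71/71.
Total value = 668.10

668.10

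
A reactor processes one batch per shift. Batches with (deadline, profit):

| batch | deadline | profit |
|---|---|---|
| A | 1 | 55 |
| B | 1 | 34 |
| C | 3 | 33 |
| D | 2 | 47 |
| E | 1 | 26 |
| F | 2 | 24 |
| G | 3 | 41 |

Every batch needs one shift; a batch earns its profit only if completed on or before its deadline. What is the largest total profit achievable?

Profit order: A=55 D=47 G=41 B=34 C=33 E=26 F=24
Assign: A→slot 1, D→slot 2, G→slot 3, B skipped, C skipped, E skipped, F skipped.
Slots: [1:A] [2:D] [3:G]
Profit = 55 + 47 + 41 = 143

143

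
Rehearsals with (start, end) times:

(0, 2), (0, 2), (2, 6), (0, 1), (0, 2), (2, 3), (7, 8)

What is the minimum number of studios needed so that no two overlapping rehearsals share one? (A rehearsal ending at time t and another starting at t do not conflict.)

The answer is the maximum number of intervals overlapping at any instant.
Events (time:±→running): 0:+→1 0:+→2 0:+→3 0:+→4 … peak 4.

4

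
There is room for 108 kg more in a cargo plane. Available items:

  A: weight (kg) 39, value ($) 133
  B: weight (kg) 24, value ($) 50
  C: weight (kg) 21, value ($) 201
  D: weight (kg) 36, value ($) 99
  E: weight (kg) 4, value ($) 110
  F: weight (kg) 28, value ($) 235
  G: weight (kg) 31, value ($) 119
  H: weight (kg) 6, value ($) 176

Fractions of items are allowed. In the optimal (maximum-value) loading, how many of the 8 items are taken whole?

Ratios (sorted): H 29.33, E 27.50, C 9.57, F 8.39, G 3.84, A 3.41, D 2.75, B 2.08
take H (6 @ 176); take E (4 @ 110); take C (21 @ 201); take F (28 @ 235); take G (31 @ 119); take 18/39 of A → 61.38. Capacity used 108/108.
5 item(s) taken whole; one partial (take 18/39 of A).

5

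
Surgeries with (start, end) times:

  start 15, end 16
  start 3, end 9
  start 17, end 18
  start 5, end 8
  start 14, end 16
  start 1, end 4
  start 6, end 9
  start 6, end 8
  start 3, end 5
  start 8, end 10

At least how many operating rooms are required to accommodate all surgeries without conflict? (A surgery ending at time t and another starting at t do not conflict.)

starts: [1, 3, 3, 5, 6, 6, 8, 14, 15, 17]
ends:   [4, 5, 8, 8, 9, 9, 10, 16, 16, 18]
s1→1 s3→2 s3→3 e4→2 e5→1 s5→2 s6→3 s6→4  — peak 4.

4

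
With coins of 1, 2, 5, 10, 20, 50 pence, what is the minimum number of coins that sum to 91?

Use the largest denomination that fits, subtract, and repeat.
91 = 1×50 + 2×20 + 1×1
Total coins = 1 + 2 + 1 = 4

4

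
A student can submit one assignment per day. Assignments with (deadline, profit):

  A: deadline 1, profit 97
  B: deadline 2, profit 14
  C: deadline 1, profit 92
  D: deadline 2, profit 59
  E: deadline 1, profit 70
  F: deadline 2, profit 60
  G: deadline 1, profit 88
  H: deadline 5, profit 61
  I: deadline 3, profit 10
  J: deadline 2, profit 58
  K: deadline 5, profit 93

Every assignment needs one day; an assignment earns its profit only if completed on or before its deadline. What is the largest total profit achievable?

321

Take jobs in profit order; each goes to the latest open slot no later than its deadline.
By profit: A(d1,97), K(d5,93), C(d1,92), G(d1,88), E(d1,70), H(d5,61), F(d2,60), D(d2,59), J(d2,58), B(d2,14), I(d3,10)
A→slot 1; K→slot 5; C skipped; G skipped; E skipped; H→slot 4; F→slot 2; D skipped; J skipped; B skipped; I→slot 3.
Profit = 97 + 60 + 10 + 61 + 93 = 321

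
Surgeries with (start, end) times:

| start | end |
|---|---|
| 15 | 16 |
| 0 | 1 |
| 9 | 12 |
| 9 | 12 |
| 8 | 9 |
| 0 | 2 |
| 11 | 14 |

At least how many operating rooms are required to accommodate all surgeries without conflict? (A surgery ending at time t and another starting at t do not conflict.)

3

starts: [0, 0, 8, 9, 9, 11, 15]
ends:   [1, 2, 9, 12, 12, 14, 16]
s0→1 s0→2 e1→1 e2→0 s8→1 e9→0 s9→1 s9→2 s11→3  — peak 3.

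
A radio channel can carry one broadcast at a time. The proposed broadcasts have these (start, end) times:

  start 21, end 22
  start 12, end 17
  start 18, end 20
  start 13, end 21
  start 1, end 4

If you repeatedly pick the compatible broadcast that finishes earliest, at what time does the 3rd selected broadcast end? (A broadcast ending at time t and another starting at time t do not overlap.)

By end time: (1,4), (12,17), (18,20), (13,21), (21,22).
Pick (1,4); next start ≥ 4 → (12,17); next start ≥ 17 → (18,20); next start ≥ 20 → (21,22).
Selected: (1,4) (12,17) (18,20) (21,22)

20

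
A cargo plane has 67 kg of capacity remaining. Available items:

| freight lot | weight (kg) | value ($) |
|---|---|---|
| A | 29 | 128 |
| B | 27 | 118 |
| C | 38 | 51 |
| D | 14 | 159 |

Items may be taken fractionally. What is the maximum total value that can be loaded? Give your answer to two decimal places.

Greedy by value/weight ratio, highest first.
Ratios (sorted): D 11.36, A 4.41, B 4.37, C 1.34
take D (14 @ 159); take A (29 @ 128); take 24/27 of B → 104.89. Capacity used 67/67.
Total value = 391.89

391.89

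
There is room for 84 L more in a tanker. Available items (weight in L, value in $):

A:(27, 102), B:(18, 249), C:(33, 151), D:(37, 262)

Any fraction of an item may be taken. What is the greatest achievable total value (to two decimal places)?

643.70

Sort by value per unit weight and fill in that order.
Order: B (249/18=13.83) > D (262/37=7.08) > C (151/33=4.58) > A (102/27=3.78)
Fill: take B (18 @ 249) → take D (37 @ 262) → take 29/33 of C → 132.70; 84/84 used.
Total value = 643.70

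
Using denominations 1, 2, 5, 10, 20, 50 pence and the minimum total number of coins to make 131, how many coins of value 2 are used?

0

131 = 2×50 + 1×20 + 1×10 + 1×1
Count of 2: 0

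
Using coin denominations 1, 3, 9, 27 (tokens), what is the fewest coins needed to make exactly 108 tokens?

108 = 4×27
Total coins = 4 = 4

4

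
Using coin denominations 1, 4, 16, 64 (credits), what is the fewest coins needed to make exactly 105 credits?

Greedy: take as many of the largest coin as possible, then repeat with the remainder.
105 = 1×64 + 2×16 + 2×4 + 1×1
Total coins = 1 + 2 + 2 + 1 = 6

6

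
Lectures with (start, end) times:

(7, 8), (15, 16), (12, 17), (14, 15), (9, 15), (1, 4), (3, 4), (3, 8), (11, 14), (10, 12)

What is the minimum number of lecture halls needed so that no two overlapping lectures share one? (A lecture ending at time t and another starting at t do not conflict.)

Count concurrent intervals with a sweep; the peak is the room count.
starts: [1, 3, 3, 7, 9, 10, 11, 12, 14, 15]
ends:   [4, 4, 8, 8, 12, 14, 15, 15, 16, 17]
s1→1 s3→2 s3→3  — peak 3.

3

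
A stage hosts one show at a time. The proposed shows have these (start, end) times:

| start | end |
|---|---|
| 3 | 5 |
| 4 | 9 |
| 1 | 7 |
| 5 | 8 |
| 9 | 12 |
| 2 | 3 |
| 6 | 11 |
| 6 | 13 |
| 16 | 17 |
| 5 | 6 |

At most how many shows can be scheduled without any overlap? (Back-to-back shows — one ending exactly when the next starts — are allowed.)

5

Greedy by earliest finish: after sorting by end time, pick each interval compatible with the last pick.
By end time: (2,3), (3,5), (5,6), (1,7), (5,8), (4,9), (6,11), (9,12), (6,13), (16,17).
Pick (2,3); next start ≥ 3 → (3,5); next start ≥ 5 → (5,6); next start ≥ 6 → (6,11); next start ≥ 11 → (16,17).
Selected 5 shows.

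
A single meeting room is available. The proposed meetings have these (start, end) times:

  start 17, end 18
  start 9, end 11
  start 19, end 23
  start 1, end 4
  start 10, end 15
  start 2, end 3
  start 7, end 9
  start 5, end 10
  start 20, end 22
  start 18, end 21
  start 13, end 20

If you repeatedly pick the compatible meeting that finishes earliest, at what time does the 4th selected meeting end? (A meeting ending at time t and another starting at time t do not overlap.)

Sort by end time and greedily take each interval whose start is ≥ the last chosen end.
By end time: (2,3), (1,4), (7,9), (5,10), (9,11), (10,15), (17,18), (13,20), (18,21), (20,22), (19,23).
Pick (2,3); next start ≥ 3 → (7,9); next start ≥ 9 → (9,11); next start ≥ 11 → (17,18); next start ≥ 18 → (18,21).
Selected: (2,3) (7,9) (9,11) (17,18) (18,21)

18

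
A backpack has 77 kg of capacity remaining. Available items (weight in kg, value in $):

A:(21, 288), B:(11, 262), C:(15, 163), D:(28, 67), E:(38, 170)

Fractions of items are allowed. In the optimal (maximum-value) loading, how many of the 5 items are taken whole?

3

Order: B (262/11=23.82) > A (288/21=13.71) > C (163/15=10.87) > E (170/38=4.47) > D (67/28=2.39)
Fill: take B (11 @ 262) → take A (21 @ 288) → take C (15 @ 163) → take 30/38 of E → 134.21; 77/77 used.
3 item(s) taken whole; one partial (take 30/38 of E).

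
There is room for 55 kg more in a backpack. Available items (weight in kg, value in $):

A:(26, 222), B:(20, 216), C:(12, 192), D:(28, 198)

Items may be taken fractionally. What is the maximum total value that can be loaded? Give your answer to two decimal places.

Sort by value per unit weight and fill in that order.
Ratios (sorted): C 16.00, B 10.80, A 8.54, D 7.07
take C (12 @ 192); take B (20 @ 216); take 23/26 of A → 196.38. Capacity used 55/55.
Total value = 604.38

604.38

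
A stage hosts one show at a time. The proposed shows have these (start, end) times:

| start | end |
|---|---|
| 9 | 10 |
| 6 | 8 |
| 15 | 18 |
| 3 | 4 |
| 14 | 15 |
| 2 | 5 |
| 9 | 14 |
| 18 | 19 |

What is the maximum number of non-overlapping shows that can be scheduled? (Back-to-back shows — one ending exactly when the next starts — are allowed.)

6

By end time: (3,4), (2,5), (6,8), (9,10), (9,14), (14,15), (15,18), (18,19).
Pick (3,4); next start ≥ 4 → (6,8); next start ≥ 8 → (9,10); next start ≥ 10 → (14,15); next start ≥ 15 → (15,18); next start ≥ 18 → (18,19).
Selected 6 shows.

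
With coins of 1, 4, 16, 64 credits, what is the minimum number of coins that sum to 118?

Greedy: take as many of the largest coin as possible, then repeat with the remainder.
118 = 1×64 + 3×16 + 1×4 + 2×1
Total coins = 1 + 3 + 1 + 2 = 7

7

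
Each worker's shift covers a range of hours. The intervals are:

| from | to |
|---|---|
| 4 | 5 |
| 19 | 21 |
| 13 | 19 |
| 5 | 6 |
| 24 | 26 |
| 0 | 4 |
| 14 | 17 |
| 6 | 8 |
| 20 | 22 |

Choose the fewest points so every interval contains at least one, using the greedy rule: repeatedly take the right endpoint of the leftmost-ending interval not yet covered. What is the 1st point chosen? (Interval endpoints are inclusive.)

Sort by right endpoint; whenever an interval is uncovered, place a point at its right end.
Sorted: [0,4] [4,5] [5,6] [6,8] [14,17] [13,19] [19,21] [20,22] [24,26]
{[0,4],[4,5]} hit by 4; {[5,6],[6,8]} hit by 6; {[14,17],[13,19]} hit by 17; {[19,21],[20,22]} hit by 21; {[24,26]} hit by 26.
Points: 4, 6, 17, 21, 26 (5 total).

4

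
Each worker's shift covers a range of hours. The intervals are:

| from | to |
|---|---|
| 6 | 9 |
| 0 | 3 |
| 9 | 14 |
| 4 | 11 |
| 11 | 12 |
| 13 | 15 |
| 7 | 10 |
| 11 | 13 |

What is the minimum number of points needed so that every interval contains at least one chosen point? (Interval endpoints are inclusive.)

4

By right end: [0,3]  [6,9]  [7,10]  [4,11]  [11,12]  [11,13]  [9,14]  [13,15]
[0,3] uncovered → point at 3; [6,9] uncovered → point at 9; [11,12] uncovered → point at 12; [13,15] uncovered → point at 15.
Points: 3, 9, 12, 15 (4 total).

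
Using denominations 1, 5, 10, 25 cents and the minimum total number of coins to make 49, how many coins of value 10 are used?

2

Greedy: take as many of the largest coin as possible, then repeat with the remainder.
49 = 1×25 + 2×10 + 4×1
Count of 10: 2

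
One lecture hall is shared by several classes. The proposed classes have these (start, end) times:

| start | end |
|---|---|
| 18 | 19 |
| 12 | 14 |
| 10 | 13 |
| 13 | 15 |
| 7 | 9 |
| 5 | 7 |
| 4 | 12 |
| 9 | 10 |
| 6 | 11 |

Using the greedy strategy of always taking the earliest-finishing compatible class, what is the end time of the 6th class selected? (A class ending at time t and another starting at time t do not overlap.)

19

Order by finish time; keep every interval that doesn't clash with the previous kept one.
Sorted by end: (5,7)  (7,9)  (9,10)  (6,11)  (4,12)  (10,13)  (12,14)  (13,15)  (18,19)
take (5,7); take (7,9); take (9,10); skip (6,11); take (10,13); skip (12,14); take (13,15); take (18,19).
Selected: (5,7) (7,9) (9,10) (10,13) (13,15) (18,19)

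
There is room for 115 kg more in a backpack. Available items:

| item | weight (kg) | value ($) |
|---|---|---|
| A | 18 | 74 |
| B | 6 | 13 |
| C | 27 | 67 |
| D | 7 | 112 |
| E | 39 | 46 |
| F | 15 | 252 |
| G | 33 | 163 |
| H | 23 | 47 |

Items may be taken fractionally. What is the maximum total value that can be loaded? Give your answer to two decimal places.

Sort by value per unit weight and fill in that order.
Order: F (252/15=16.80) > D (112/7=16.00) > G (163/33=4.94) > A (74/18=4.11) > C (67/27=2.48) > B (13/6=2.17) > H (47/23=2.04) > E (46/39=1.18)
Fill: take F (15 @ 252) → take D (7 @ 112) → take G (33 @ 163) → take A (18 @ 74) → take C (27 @ 67) → take B (6 @ 13) → take 9/23 of H → 18.39; 115/115 used.
Total value = 699.39

699.39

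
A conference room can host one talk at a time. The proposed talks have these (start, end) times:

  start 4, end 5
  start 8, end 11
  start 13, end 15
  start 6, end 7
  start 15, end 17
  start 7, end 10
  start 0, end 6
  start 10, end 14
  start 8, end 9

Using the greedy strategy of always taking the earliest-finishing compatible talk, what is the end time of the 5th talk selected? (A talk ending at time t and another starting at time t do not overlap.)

Greedy by earliest finish: after sorting by end time, pick each interval compatible with the last pick.
By end time: (4,5), (0,6), (6,7), (8,9), (7,10), (8,11), (10,14), (13,15), (15,17).
Pick (4,5); next start ≥ 5 → (6,7); next start ≥ 7 → (8,9); next start ≥ 9 → (10,14); next start ≥ 14 → (15,17).
Selected: (4,5) (6,7) (8,9) (10,14) (15,17)

17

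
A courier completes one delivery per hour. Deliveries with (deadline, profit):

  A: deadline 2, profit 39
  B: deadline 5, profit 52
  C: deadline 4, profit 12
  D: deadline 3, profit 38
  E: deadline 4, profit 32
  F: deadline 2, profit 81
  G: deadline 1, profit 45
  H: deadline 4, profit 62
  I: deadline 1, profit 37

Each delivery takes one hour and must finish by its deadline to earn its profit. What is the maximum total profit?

278

Take jobs in profit order; each goes to the latest open slot no later than its deadline.
Profit order: F=81 H=62 B=52 G=45 A=39 D=38 I=37 E=32 C=12
Assign: F→slot 2, H→slot 4, B→slot 5, G→slot 1, A skipped, D→slot 3, I skipped, E skipped, C skipped.
Slots: [1:G] [2:F] [3:D] [4:H] [5:B]
Profit = 45 + 81 + 38 + 62 + 52 = 278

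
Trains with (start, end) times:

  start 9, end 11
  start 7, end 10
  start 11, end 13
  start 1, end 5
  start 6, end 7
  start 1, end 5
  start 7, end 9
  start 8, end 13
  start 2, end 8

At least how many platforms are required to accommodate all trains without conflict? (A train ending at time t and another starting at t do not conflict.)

Events (time:±→running): 1:+→1 1:+→2 2:+→3 … peak 3.

3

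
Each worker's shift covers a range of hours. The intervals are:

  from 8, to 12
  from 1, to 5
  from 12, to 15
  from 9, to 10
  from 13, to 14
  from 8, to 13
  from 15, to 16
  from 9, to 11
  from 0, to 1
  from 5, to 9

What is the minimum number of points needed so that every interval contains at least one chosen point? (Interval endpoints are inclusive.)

4

By right end: [0,1]  [1,5]  [5,9]  [9,10]  [9,11]  [8,12]  [8,13]  [13,14]  [12,15]  [15,16]
[0,1] uncovered → point at 1; [5,9] uncovered → point at 9; [13,14] uncovered → point at 14; [15,16] uncovered → point at 16.
Points: 1, 9, 14, 16 (4 total).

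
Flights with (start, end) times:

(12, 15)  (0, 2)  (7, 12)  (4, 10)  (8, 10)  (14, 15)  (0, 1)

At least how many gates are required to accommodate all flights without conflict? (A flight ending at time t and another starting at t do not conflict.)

3

starts: [0, 0, 4, 7, 8, 12, 14]
ends:   [1, 2, 10, 10, 12, 15, 15]
s0→1 s0→2 e1→1 e2→0 s4→1 s7→2 s8→3  — peak 3.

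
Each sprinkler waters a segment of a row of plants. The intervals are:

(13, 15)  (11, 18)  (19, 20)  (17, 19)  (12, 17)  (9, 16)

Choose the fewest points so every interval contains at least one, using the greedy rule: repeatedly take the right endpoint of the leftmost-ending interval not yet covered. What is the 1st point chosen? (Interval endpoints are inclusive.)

Process intervals by earliest right end; each time one isn't hit yet, stab at its right endpoint.
By right end: [13,15]  [9,16]  [12,17]  [11,18]  [17,19]  [19,20]
[13,15] uncovered → point at 15; [17,19] uncovered → point at 19.
Points: 15, 19 (2 total).

15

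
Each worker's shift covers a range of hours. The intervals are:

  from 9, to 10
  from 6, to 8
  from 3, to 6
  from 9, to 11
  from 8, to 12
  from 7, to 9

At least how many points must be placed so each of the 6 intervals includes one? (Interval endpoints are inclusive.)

2

Process intervals by earliest right end; each time one isn't hit yet, stab at its right endpoint.
By right end: [3,6]  [6,8]  [7,9]  [9,10]  [9,11]  [8,12]
[3,6] uncovered → point at 6; [7,9] uncovered → point at 9.
Points: 6, 9 (2 total).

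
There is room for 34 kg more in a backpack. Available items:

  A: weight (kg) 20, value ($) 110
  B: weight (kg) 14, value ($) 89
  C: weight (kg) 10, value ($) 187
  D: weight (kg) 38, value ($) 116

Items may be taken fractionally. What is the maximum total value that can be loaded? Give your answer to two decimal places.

331.00

Order: C (187/10=18.70) > B (89/14=6.36) > A (110/20=5.50) > D (116/38=3.05)
Fill: take C (10 @ 187) → take B (14 @ 89) → take 10/20 of A → 55.00; 34/34 used.
Total value = 331.00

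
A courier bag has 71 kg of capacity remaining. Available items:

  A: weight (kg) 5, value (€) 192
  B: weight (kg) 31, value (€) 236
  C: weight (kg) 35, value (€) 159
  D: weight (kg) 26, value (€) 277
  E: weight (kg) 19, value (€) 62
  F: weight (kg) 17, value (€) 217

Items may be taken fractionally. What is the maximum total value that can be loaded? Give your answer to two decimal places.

Greedy by value/weight ratio, highest first.
Ratios (sorted): A 38.40, F 12.76, D 10.65, B 7.61, C 4.54, E 3.26
take A (5 @ 192); take F (17 @ 217); take D (26 @ 277); take 23/31 of B → 175.10. Capacity used 71/71.
Total value = 861.10

861.10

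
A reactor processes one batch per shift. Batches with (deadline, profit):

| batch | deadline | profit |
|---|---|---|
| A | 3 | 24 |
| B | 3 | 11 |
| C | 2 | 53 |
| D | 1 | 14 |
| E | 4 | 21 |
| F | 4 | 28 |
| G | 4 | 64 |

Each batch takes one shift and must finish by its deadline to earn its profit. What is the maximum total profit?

Sort by profit descending; place each in the latest free slot ≤ its deadline.
By profit: G(d4,64), C(d2,53), F(d4,28), A(d3,24), E(d4,21), D(d1,14), B(d3,11)
G→slot 4; C→slot 2; F→slot 3; A→slot 1; E skipped; D skipped; B skipped.
Profit = 24 + 53 + 28 + 64 = 169

169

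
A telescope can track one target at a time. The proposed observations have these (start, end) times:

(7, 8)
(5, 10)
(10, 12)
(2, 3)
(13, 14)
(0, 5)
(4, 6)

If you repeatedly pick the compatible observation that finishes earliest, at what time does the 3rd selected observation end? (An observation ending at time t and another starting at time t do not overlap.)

8

Greedy by earliest finish: after sorting by end time, pick each interval compatible with the last pick.
Sorted by end: (2,3)  (0,5)  (4,6)  (7,8)  (5,10)  (10,12)  (13,14)
take (2,3); skip (0,5); take (4,6); take (7,8); take (10,12); take (13,14).
Selected: (2,3) (4,6) (7,8) (10,12) (13,14)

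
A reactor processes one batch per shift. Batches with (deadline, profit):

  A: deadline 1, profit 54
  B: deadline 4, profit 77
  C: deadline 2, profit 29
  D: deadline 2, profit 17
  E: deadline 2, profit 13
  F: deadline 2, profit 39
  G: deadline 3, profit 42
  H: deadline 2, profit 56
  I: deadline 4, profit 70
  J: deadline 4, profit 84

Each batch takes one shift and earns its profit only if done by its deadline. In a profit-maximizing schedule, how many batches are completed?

4

Sort by profit descending; place each in the latest free slot ≤ its deadline.
By profit: J(d4,84), B(d4,77), I(d4,70), H(d2,56), A(d1,54), G(d3,42), F(d2,39), C(d2,29), D(d2,17), E(d2,13)
J→slot 4; B→slot 3; I→slot 2; H→slot 1; A skipped; G skipped; F skipped; C skipped; D skipped; E skipped.
4 of 10 scheduled.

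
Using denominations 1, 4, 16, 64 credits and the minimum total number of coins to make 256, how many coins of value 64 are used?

256 − 4×64→0
Count of 64: 4

4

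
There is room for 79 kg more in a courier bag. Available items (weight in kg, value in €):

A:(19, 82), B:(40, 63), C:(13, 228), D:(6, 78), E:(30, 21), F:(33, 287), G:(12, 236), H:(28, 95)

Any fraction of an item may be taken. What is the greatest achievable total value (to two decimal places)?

893.74

Ratios (sorted): G 19.67, C 17.54, D 13.00, F 8.70, A 4.32, H 3.39, B 1.57, E 0.70
take G (12 @ 236); take C (13 @ 228); take D (6 @ 78); take F (33 @ 287); take 15/19 of A → 64.74. Capacity used 79/79.
Total value = 893.74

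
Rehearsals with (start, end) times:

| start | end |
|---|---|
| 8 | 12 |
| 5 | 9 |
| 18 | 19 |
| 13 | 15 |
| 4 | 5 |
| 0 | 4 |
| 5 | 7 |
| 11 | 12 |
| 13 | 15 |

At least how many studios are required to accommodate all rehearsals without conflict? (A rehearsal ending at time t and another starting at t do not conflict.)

The answer is the maximum number of intervals overlapping at any instant.
starts: [0, 4, 5, 5, 8, 11, 13, 13, 18]
ends:   [4, 5, 7, 9, 12, 12, 15, 15, 19]
s0→1 e4→0 s4→1 e5→0 s5→1 s5→2  — peak 2.

2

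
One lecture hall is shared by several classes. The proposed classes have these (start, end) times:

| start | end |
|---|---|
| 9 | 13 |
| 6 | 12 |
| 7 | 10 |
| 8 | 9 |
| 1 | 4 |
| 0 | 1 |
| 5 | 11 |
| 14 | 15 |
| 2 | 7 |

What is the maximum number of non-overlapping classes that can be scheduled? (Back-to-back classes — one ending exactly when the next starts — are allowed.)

5

Greedy by earliest finish: after sorting by end time, pick each interval compatible with the last pick.
By end time: (0,1), (1,4), (2,7), (8,9), (7,10), (5,11), (6,12), (9,13), (14,15).
Pick (0,1); next start ≥ 1 → (1,4); next start ≥ 4 → (8,9); next start ≥ 9 → (9,13); next start ≥ 13 → (14,15).
Selected 5 classes.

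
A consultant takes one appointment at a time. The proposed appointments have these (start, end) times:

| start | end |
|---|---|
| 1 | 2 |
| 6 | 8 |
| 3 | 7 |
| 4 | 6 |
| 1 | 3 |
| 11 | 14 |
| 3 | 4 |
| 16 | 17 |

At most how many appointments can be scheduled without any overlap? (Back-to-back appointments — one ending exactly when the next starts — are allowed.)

By end time: (1,2), (1,3), (3,4), (4,6), (3,7), (6,8), (11,14), (16,17).
Pick (1,2); next start ≥ 2 → (3,4); next start ≥ 4 → (4,6); next start ≥ 6 → (6,8); next start ≥ 8 → (11,14); next start ≥ 14 → (16,17).
Selected 6 appointments.

6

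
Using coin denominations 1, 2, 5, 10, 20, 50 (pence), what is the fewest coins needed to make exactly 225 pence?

Greedy: take as many of the largest coin as possible, then repeat with the remainder.
225 = 4×50 + 1×20 + 1×5
Total coins = 4 + 1 + 1 = 6

6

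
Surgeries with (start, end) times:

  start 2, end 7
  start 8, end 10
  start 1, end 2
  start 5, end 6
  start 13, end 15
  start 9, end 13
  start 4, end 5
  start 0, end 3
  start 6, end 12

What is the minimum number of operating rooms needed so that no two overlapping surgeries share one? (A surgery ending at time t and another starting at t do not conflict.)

The answer is the maximum number of intervals overlapping at any instant.
Events (time:±→running): 0:+→1 1:+→2 2:-→1 2:+→2 3:-→1 4:+→2 5:-→1 5:+→2 6:-→1 6:+→2 7:-→1 8:+→2 9:+→3 … peak 3.

3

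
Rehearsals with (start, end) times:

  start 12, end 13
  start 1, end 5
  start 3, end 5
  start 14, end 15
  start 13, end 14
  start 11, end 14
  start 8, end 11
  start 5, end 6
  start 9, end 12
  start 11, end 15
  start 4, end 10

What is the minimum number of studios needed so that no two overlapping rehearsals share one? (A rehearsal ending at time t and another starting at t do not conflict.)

3

The answer is the maximum number of intervals overlapping at any instant.
Events (time:±→running): 1:+→1 3:+→2 4:+→3 … peak 3.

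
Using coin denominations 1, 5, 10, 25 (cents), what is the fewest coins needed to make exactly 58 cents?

6

Greedy: take as many of the largest coin as possible, then repeat with the remainder.
58 = 2×25 + 1×5 + 3×1
Total coins = 2 + 1 + 3 = 6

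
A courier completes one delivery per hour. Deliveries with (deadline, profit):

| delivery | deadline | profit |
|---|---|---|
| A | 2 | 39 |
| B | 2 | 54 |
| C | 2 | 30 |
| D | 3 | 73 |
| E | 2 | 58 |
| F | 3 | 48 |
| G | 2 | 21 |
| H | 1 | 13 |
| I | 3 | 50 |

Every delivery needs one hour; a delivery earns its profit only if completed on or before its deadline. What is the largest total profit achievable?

185

Profit order: D=73 E=58 B=54 I=50 F=48 A=39 C=30 G=21 H=13
Assign: D→slot 3, E→slot 2, B→slot 1, I skipped, F skipped, A skipped, C skipped, G skipped, H skipped.
Slots: [1:B] [2:E] [3:D]
Profit = 54 + 58 + 73 = 185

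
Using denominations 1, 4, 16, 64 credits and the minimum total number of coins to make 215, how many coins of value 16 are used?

1

Use the largest denomination that fits, subtract, and repeat.
215 − 3×64→23 − 1×16→7 − 1×4→3 − 3×1→0
Count of 16: 1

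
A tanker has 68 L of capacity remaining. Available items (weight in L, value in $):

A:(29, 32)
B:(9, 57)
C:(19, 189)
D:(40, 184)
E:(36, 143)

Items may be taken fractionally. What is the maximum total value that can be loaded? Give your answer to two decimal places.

Order: C (189/19=9.95) > B (57/9=6.33) > D (184/40=4.60) > E (143/36=3.97) > A (32/29=1.10)
Fill: take C (19 @ 189) → take B (9 @ 57) → take D (40 @ 184); 68/68 used.
Total value = 430.00

430.00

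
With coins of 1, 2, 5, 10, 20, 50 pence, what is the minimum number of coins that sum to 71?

3

Greedy: take as many of the largest coin as possible, then repeat with the remainder.
71 − 1×50→21 − 1×20→1 − 1×1→0
Total coins = 1 + 1 + 1 = 3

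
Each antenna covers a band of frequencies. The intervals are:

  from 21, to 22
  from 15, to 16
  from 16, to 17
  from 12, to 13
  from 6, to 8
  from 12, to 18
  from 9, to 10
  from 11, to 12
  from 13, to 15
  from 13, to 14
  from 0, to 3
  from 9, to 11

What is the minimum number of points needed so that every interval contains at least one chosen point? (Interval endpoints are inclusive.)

7

Sort by right endpoint; whenever an interval is uncovered, place a point at its right end.
Sorted: [0,3] [6,8] [9,10] [9,11] [11,12] [12,13] [13,14] [13,15] [15,16] [16,17] [12,18] [21,22]
{[0,3]} hit by 3; {[6,8]} hit by 8; {[9,10],[9,11]} hit by 10; {[11,12],[12,13]} hit by 12; {[13,14],[13,15]} hit by 14; {[15,16],[16,17],[12,18]} hit by 16; {[21,22]} hit by 22.
Points: 3, 8, 10, 12, 14, 16, 22 (7 total).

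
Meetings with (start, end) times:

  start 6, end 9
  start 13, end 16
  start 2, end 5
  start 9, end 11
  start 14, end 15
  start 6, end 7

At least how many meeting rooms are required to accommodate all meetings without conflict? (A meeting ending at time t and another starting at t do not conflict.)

2

starts: [2, 6, 6, 9, 13, 14]
ends:   [5, 7, 9, 11, 15, 16]
s2→1 e5→0 s6→1 s6→2  — peak 2.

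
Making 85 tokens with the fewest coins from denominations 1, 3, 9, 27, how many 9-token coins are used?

Greedy: take as many of the largest coin as possible, then repeat with the remainder.
85 − 3×27→4 − 1×3→1 − 1×1→0
Count of 9: 0

0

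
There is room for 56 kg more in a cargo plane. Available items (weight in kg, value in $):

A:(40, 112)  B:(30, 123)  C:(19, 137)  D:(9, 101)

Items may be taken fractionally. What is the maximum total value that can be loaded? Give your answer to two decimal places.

352.80

Sort by value per unit weight and fill in that order.
Ratios (sorted): D 11.22, C 7.21, B 4.10, A 2.80
take D (9 @ 101); take C (19 @ 137); take 28/30 of B → 114.80. Capacity used 56/56.
Total value = 352.80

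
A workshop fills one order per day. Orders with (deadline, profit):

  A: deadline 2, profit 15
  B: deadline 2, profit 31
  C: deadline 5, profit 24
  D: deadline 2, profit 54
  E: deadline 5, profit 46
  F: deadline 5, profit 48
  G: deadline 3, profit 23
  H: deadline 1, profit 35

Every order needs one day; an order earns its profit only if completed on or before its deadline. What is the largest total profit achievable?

By profit: D(d2,54), F(d5,48), E(d5,46), H(d1,35), B(d2,31), C(d5,24), G(d3,23), A(d2,15)
D→slot 2; F→slot 5; E→slot 4; H→slot 1; B skipped; C→slot 3; G skipped; A skipped.
Profit = 35 + 54 + 24 + 46 + 48 = 207

207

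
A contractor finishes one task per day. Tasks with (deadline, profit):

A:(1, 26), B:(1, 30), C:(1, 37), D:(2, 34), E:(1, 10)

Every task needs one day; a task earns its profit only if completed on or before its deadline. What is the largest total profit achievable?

Take jobs in profit order; each goes to the latest open slot no later than its deadline.
Profit order: C=37 D=34 B=30 A=26 E=10
Assign: C→slot 1, D→slot 2, B skipped, A skipped, E skipped.
Slots: [1:C] [2:D]
Profit = 37 + 34 = 71

71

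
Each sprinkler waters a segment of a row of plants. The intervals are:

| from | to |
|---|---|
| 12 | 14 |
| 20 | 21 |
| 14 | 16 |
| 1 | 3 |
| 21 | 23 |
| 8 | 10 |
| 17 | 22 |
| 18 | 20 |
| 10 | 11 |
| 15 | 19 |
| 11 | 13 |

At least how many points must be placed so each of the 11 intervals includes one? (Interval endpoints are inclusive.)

Process intervals by earliest right end; each time one isn't hit yet, stab at its right endpoint.
Sorted: [1,3] [8,10] [10,11] [11,13] [12,14] [14,16] [15,19] [18,20] [20,21] [17,22] [21,23]
{[1,3]} hit by 3; {[8,10],[10,11]} hit by 10; {[11,13],[12,14]} hit by 13; {[14,16],[15,19]} hit by 16; {[18,20],[20,21],[17,22]} hit by 20; {[21,23]} hit by 23.
Points: 3, 10, 13, 16, 20, 23 (6 total).

6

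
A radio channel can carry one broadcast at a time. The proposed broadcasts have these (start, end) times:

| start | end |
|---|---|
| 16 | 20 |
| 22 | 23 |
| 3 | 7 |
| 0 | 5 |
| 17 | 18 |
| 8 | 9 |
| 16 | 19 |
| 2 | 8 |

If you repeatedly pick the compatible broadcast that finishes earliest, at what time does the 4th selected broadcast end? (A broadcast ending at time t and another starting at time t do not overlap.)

By end time: (0,5), (3,7), (2,8), (8,9), (17,18), (16,19), (16,20), (22,23).
Pick (0,5); next start ≥ 5 → (8,9); next start ≥ 9 → (17,18); next start ≥ 18 → (22,23).
Selected: (0,5) (8,9) (17,18) (22,23)

23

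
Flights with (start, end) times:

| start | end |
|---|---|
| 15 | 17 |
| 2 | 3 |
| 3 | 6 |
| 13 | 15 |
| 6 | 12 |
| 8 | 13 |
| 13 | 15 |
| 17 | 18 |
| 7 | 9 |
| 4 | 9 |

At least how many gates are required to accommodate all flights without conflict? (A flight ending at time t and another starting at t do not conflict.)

The answer is the maximum number of intervals overlapping at any instant.
starts: [2, 3, 4, 6, 7, 8, 13, 13, 15, 17]
ends:   [3, 6, 9, 9, 12, 13, 15, 15, 17, 18]
s2→1 e3→0 s3→1 s4→2 e6→1 s6→2 s7→3 s8→4  — peak 4.

4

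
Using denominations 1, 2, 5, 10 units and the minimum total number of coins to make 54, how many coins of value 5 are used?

0

Greedy: take as many of the largest coin as possible, then repeat with the remainder.
54 = 5×10 + 2×2
Count of 5: 0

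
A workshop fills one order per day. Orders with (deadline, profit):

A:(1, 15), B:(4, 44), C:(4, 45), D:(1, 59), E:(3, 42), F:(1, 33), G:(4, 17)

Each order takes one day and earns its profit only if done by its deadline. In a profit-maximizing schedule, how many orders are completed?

Take jobs in profit order; each goes to the latest open slot no later than its deadline.
By profit: D(d1,59), C(d4,45), B(d4,44), E(d3,42), F(d1,33), G(d4,17), A(d1,15)
D→slot 1; C→slot 4; B→slot 3; E→slot 2; F skipped; G skipped; A skipped.
4 of 7 scheduled.

4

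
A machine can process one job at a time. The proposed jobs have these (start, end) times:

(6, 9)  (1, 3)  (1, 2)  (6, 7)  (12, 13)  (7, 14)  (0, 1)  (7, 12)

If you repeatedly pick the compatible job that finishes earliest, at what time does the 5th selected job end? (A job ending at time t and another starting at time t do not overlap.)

13

Sort by end time and greedily take each interval whose start is ≥ the last chosen end.
Sorted by end: (0,1)  (1,2)  (1,3)  (6,7)  (6,9)  (7,12)  (12,13)  (7,14)
take (0,1); take (1,2); skip (1,3); take (6,7); take (7,12); take (12,13); skip (7,14).
Selected: (0,1) (1,2) (6,7) (7,12) (12,13)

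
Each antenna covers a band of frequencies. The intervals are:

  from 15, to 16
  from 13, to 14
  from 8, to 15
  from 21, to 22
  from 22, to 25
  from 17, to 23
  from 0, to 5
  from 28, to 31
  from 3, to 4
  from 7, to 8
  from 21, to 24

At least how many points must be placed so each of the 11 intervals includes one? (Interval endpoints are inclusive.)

6

Process intervals by earliest right end; each time one isn't hit yet, stab at its right endpoint.
Sorted: [3,4] [0,5] [7,8] [13,14] [8,15] [15,16] [21,22] [17,23] [21,24] [22,25] [28,31]
{[3,4],[0,5]} hit by 4; {[7,8]} hit by 8; {[13,14],[8,15]} hit by 14; {[15,16]} hit by 16; {[21,22],[17,23],[21,24],[22,25]} hit by 22; {[28,31]} hit by 31.
Points: 4, 8, 14, 16, 22, 31 (6 total).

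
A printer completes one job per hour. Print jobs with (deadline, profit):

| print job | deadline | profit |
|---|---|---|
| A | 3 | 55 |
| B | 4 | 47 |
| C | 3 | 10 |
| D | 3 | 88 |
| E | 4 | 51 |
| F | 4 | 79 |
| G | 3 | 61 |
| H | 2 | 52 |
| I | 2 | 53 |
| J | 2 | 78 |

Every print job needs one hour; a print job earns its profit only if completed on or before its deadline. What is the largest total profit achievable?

Sort by profit descending; place each in the latest free slot ≤ its deadline.
Profit order: D=88 F=79 J=78 G=61 A=55 I=53 H=52 E=51 B=47 C=10
Assign: D→slot 3, F→slot 4, J→slot 2, G→slot 1, A skipped, I skipped, H skipped, E skipped, B skipped, C skipped.
Slots: [1:G] [2:J] [3:D] [4:F]
Profit = 61 + 78 + 88 + 79 = 306

306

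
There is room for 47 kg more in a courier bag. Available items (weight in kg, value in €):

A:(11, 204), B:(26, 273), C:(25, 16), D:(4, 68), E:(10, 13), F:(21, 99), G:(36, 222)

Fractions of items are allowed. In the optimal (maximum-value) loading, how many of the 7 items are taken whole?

3

Ratios (sorted): A 18.55, D 17.00, B 10.50, G 6.17, F 4.71, E 1.30, C 0.64
take A (11 @ 204); take D (4 @ 68); take B (26 @ 273); take 6/36 of G → 37.00. Capacity used 47/47.
3 item(s) taken whole; one partial (take 6/36 of G).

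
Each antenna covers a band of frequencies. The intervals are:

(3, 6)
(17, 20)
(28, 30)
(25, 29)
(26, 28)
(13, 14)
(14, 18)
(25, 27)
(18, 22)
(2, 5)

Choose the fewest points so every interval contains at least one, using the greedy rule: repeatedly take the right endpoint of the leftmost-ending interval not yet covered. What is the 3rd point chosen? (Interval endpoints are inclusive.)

Sort by right endpoint; whenever an interval is uncovered, place a point at its right end.
Sorted: [2,5] [3,6] [13,14] [14,18] [17,20] [18,22] [25,27] [26,28] [25,29] [28,30]
{[2,5],[3,6]} hit by 5; {[13,14],[14,18]} hit by 14; {[17,20],[18,22]} hit by 20; {[25,27],[26,28],[25,29]} hit by 27; {[28,30]} hit by 30.
Points: 5, 14, 20, 27, 30 (5 total).

20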